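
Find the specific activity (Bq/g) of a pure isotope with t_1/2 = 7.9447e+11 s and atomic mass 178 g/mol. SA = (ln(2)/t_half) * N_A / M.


lambda = ln(2) / t_half = ln(2) / 7.9447e+11 = 8.724649e-13 /s
SA = lambda * N_A / M
SA = 8.724649e-13 * 6.022e23 / 178
SA = 2.9517e+09 Bq/g

2.9517e+09


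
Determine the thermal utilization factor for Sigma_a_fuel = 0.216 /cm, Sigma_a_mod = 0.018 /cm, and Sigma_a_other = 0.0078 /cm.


f = Sigma_a_fuel / (Sigma_a_fuel + Sigma_a_mod + Sigma_a_other)
f = 0.216 / (0.216 + 0.018 + 0.0078)
f = 0.89330

0.89330


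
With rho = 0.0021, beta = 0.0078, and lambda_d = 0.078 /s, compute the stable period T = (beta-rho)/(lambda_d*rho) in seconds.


T = (beta - rho) / (lambda_d * rho)
T = (0.0078 - 0.0021) / (0.078 * 0.0021)
T = 34.799 s

34.799


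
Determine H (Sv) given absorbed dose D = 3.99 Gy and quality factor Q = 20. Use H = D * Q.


H = D * Q
H = 3.99 * 20
H = 79.800 Sv

79.800


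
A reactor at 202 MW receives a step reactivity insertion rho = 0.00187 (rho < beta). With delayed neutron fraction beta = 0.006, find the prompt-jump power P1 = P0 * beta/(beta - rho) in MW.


P1/P0 = beta / (beta - rho)
P1/P0 = 0.006 / (0.006 - 0.00187) = 1.452785
P1 = 202 * 1.452785 = 293.46 MW

293.46


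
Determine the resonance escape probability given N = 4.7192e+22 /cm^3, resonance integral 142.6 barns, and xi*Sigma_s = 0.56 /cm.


p = exp(-N * I * 1e-24 / (xi*Sigma_s))
p = exp(-4.7192e+22 * 142.6 * 1e-24 / 0.56)
p = 6.0400e-06

6.0400e-06


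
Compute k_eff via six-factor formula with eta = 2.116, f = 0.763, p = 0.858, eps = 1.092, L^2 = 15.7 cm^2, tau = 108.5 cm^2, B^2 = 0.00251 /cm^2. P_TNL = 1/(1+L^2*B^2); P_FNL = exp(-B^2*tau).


k_inf = eta*f*p*eps = 2.116*0.763*0.858*1.092 = 1.512691
P_TNL = 1/(1 + L^2*B^2) = 1/(1 + 15.7*0.00251) = 0.9620870
P_FNL = exp(-B^2*tau) = exp(-0.00251*108.5) = 0.7615991
k_eff = k_inf * P_TNL * P_FNL = 1.512691 * 0.9620870 * 0.7615991
k_eff = 1.1084

1.1084


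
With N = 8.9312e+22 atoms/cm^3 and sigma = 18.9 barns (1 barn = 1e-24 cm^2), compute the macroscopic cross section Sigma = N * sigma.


Sigma = N * sigma_barns * 1e-24
Sigma = 8.9312e+22 * 18.9 * 1e-24
Sigma = 1.6880 /cm

1.6880


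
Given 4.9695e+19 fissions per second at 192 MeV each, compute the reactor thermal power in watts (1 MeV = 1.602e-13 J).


P = fission_rate * E_MeV * 1.602e-13
P = 4.9695e+19 * 192 * 1.602e-13
P = 1.5285e+09 W

1.5285e+09


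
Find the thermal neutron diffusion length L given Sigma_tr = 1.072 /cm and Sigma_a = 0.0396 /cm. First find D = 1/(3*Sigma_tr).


D = 1 / (3 * Sigma_tr) = 1 / (3 * 1.072) = 0.3109453 cm
L = sqrt(D / Sigma_a)
L = sqrt(0.3109453 / 0.0396)
L = 2.8022 cm

2.8022


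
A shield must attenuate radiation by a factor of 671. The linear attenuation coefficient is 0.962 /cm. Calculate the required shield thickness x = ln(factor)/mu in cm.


x = ln(factor) / mu
x = ln(671) / 0.962
x = 6.7659 cm

6.7659


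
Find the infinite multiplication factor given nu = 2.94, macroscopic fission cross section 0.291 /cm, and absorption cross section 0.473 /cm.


k_inf = nu * Sigma_f / Sigma_a
k_inf = 2.94 * 0.291 / 0.473
k_inf = 1.8088

1.8088


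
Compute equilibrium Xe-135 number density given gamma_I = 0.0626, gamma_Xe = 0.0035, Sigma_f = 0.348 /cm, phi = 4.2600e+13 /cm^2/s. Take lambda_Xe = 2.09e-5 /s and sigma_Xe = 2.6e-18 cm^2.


Xe_eq = (gamma_I + gamma_Xe) * Sigma_f * phi / (lambda_Xe + sigma_Xe * phi)
Numerator = (0.0626 + 0.0035) * 0.348 * 4.2600e+13 = 9.799193e+11
Denominator = 2.09e-5 + 2.6e-18 * 4.2600e+13 = 1.316600e-04
Xe_eq = 9.799193e+11 / 1.316600e-04 = 7.4428e+15 /cm^3

7.4428e+15


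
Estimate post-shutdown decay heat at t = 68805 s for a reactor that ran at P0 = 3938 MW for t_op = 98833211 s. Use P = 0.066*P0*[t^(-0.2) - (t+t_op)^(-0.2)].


P/P0 = 0.066 * [t^(-0.2) - (t + t_op)^(-0.2)]
P/P0 = 0.066 * [68805^(-0.2) - (68805 + 98833211)^(-0.2)]
P/P0 = 0.066 * [0.1077646 - 0.02517439] = 0.005450954
P = 3938 * 0.005450954 = 21.466 MW

21.466


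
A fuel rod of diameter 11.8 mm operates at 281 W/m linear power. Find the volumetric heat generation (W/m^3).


r = D / 2 / 1000 = 11.8 / 2 / 1000 = 0.0059 m
q''' = q' / (pi * r^2)
q''' = 281 / (pi * 0.0059^2)
q''' = 2.5695e+06 W/m^3

2.5695e+06


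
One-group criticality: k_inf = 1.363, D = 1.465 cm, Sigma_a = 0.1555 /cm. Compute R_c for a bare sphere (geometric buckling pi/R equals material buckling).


L^2 = D / Sigma_a = 1.465 / 0.1555 = 9.421222 cm^2
B_m^2 = (k_inf - 1) / L^2 = (1.363 - 1) / 9.421222 = 0.03853003 /cm^2
For a bare sphere: B_g = pi/R, so R_c = pi / sqrt(B_m^2)
R_c = pi / sqrt(0.03853003) = 16.005 cm

16.005


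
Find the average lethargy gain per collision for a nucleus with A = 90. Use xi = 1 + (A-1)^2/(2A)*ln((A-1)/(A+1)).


xi = 1 + (A-1)^2/(2A) * ln((A-1)/(A+1))
xi = 1 + (90-1)^2/(2*90) * ln((90-1)/(90 +1))
xi = 0.022059

0.022059


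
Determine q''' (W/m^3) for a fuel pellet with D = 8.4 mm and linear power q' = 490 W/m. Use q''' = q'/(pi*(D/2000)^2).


r = D / 2 / 1000 = 8.4 / 2 / 1000 = 0.0042 m
q''' = q' / (pi * r^2)
q''' = 490 / (pi * 0.0042^2)
q''' = 8.8419e+06 W/m^3

8.8419e+06


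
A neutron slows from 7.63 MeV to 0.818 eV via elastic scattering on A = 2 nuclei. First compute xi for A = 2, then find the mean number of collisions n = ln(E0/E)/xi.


xi = 1 + (A-1)^2/(2A)*ln((A-1)/(A+1)) = 0.7253469 (for A = 2)
n = ln(E0/E) / xi
n = ln(7.63e6 / 0.818) / 0.7253469
n = ln(9.327628e+06) / 0.7253469 = 22.125

22.125


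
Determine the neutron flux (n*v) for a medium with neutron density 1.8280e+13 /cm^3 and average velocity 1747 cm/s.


phi = n * v
phi = 1.8280e+13 * 1747
phi = 3.1935e+16 /cm^2/s

3.1935e+16


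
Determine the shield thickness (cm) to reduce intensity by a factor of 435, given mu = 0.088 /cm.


x = ln(factor) / mu
x = ln(435) / 0.088
x = 69.038 cm

69.038


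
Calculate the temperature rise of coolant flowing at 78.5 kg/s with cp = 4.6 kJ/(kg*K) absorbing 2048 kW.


dT = Q / (m_dot * cp)
dT = 2048 / (78.5 * 4.6)
dT = 5.6716 C

5.6716


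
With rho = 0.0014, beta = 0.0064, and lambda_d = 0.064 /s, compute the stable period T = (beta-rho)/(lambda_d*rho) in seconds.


T = (beta - rho) / (lambda_d * rho)
T = (0.0064 - 0.0014) / (0.064 * 0.0014)
T = 55.804 s

55.804


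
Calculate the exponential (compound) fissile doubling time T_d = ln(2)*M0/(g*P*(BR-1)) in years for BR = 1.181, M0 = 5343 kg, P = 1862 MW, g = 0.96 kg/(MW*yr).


Breeding gain G = BR - 1 = 1.181 - 1 = 0.181
Fissile production rate = g * P * G = 0.96 * 1862 * 0.181 = 323.54112 kg/yr
T_d = ln(2) * M0 / (g * P * G)
T_d = ln(2) * 5343 / 323.54112 = 11.447 yr

11.447


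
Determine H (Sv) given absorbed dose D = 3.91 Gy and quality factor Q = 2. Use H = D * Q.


H = D * Q
H = 3.91 * 2
H = 7.8200 Sv

7.8200


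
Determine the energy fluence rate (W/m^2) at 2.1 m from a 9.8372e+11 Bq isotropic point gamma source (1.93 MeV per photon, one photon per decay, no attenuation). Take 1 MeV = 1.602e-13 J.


psi = A * E * 1.602e-13 / (4*pi*r^2)
psi = 9.8372e+11 * 1.93 * 1.602e-13 / (4*pi*2.1^2)
psi = 0.0054884 W/m^2

0.0054884


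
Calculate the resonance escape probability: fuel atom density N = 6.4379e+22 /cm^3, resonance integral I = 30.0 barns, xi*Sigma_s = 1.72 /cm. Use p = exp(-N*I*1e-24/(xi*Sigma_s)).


p = exp(-N * I * 1e-24 / (xi*Sigma_s))
p = exp(-6.4379e+22 * 30.0 * 1e-24 / 1.72)
p = 0.32534

0.32534


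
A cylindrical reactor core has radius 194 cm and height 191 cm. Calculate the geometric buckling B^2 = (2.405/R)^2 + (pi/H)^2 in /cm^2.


B^2 = (2.405/R)^2 + (pi/H)^2
B^2 = (2.405/194)^2 + (pi/191)^2
B^2 = 4.2422e-04 /cm^2

4.2422e-04


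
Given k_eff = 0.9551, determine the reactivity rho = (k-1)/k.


rho = (k_eff - 1) / k_eff
rho = (0.9551 - 1) / 0.9551
rho = -0.047011

-0.047011


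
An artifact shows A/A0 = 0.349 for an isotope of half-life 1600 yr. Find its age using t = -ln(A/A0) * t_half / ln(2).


lambda = ln(2) / t_half = ln(2) / 1600 = 4.332170e-04 /yr
t = -ln(A/A0) / lambda
t = -ln(0.349) / 4.332170e-04
t = 2429.9 yr

2429.9


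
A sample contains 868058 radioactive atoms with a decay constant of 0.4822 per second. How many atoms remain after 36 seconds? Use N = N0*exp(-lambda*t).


N = N0 * exp(-lambda * t)
N = 868058 * exp(-0.4822 * 36)
N = 0.025093

0.025093


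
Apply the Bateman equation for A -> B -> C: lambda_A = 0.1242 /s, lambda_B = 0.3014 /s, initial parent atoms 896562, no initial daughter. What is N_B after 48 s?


N_B(t) = lambda_A * N_A0 / (lambda_B - lambda_A) * [exp(-lambda_A*t) - exp(-lambda_B*t)]
exp(-0.1242*48) = 0.002575787; exp(-0.3014*48) = 5.211646e-07
N_B = 0.1242 * 896562 / (0.3014 - 0.1242) * (0.002575787 - 5.211646e-07)
N_B = 1618.3

1618.3


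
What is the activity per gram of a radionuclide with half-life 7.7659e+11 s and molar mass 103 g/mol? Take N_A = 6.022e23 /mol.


lambda = ln(2) / t_half = ln(2) / 7.7659e+11 = 8.925523e-13 /s
SA = lambda * N_A / M
SA = 8.925523e-13 * 6.022e23 / 103
SA = 5.2184e+09 Bq/g

5.2184e+09


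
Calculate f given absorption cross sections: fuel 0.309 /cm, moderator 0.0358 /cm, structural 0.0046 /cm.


f = Sigma_a_fuel / (Sigma_a_fuel + Sigma_a_mod + Sigma_a_other)
f = 0.309 / (0.309 + 0.0358 + 0.0046)
f = 0.88437

0.88437


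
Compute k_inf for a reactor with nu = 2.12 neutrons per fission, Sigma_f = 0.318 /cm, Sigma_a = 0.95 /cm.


k_inf = nu * Sigma_f / Sigma_a
k_inf = 2.12 * 0.318 / 0.95
k_inf = 0.70964

0.70964


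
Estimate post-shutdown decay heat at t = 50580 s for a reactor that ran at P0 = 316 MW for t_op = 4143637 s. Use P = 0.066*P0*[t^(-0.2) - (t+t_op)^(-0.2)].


P/P0 = 0.066 * [t^(-0.2) - (t + t_op)^(-0.2)]
P/P0 = 0.066 * [50580^(-0.2) - (50580 + 4143637)^(-0.2)]
P/P0 = 0.066 * [0.1146052 - 0.04736634] = 0.004437765
P = 316 * 0.004437765 = 1.4023 MW

1.4023


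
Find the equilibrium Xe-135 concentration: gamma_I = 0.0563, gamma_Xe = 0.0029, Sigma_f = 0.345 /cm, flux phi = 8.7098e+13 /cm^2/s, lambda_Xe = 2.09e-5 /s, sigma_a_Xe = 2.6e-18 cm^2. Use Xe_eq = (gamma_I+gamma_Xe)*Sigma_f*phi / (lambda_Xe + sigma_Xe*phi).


Xe_eq = (gamma_I + gamma_Xe) * Sigma_f * phi / (lambda_Xe + sigma_Xe * phi)
Numerator = (0.0563 + 0.0029) * 0.345 * 8.7098e+13 = 1.778890e+12
Denominator = 2.09e-5 + 2.6e-18 * 8.7098e+13 = 2.473548e-04
Xe_eq = 1.778890e+12 / 2.473548e-04 = 7.1917e+15 /cm^3

7.1917e+15


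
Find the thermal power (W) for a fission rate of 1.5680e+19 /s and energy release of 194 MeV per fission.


P = fission_rate * E_MeV * 1.602e-13
P = 1.5680e+19 * 194 * 1.602e-13
P = 4.8732e+08 W

4.8732e+08


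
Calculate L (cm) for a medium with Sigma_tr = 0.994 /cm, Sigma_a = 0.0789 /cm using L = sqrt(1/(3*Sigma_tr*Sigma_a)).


D = 1 / (3 * Sigma_tr) = 1 / (3 * 0.994) = 0.3353454 cm
L = sqrt(D / Sigma_a)
L = sqrt(0.3353454 / 0.0789)
L = 2.0616 cm

2.0616


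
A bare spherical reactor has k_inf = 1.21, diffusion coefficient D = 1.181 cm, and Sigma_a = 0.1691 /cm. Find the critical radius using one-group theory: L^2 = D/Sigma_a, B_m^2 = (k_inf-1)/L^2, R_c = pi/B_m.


L^2 = D / Sigma_a = 1.181 / 0.1691 = 6.984033 cm^2
B_m^2 = (k_inf - 1) / L^2 = (1.21 - 1) / 6.984033 = 0.03006859 /cm^2
For a bare sphere: B_g = pi/R, so R_c = pi / sqrt(B_m^2)
R_c = pi / sqrt(0.03006859) = 18.117 cm

18.117


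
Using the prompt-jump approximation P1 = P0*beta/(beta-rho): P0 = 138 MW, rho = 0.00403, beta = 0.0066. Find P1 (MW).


P1/P0 = beta / (beta - rho)
P1/P0 = 0.0066 / (0.0066 - 0.00403) = 2.568093
P1 = 138 * 2.568093 = 354.40 MW

354.40


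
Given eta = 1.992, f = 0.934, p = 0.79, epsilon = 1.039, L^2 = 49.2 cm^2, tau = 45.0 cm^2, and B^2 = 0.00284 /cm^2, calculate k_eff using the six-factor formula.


k_inf = eta*f*p*eps = 1.992*0.934*0.79*1.039 = 1.527140
P_TNL = 1/(1 + L^2*B^2) = 1/(1 + 49.2*0.00284) = 0.8774023
P_FNL = exp(-B^2*tau) = exp(-0.00284*45.0) = 0.8800294
k_eff = k_inf * P_TNL * P_FNL = 1.527140 * 0.8774023 * 0.8800294
k_eff = 1.1792

1.1792


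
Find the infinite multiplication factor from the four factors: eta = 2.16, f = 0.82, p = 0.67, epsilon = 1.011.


k_inf = eta * f * p * epsilon
k_inf = 2.16 * 0.82 * 0.67 * 1.011
k_inf = 1.1998

1.1998


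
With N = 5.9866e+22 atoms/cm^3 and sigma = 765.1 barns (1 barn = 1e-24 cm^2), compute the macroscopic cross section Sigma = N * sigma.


Sigma = N * sigma_barns * 1e-24
Sigma = 5.9866e+22 * 765.1 * 1e-24
Sigma = 45.803 /cm

45.803


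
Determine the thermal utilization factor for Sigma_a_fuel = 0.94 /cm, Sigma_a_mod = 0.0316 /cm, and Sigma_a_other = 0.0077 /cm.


f = Sigma_a_fuel / (Sigma_a_fuel + Sigma_a_mod + Sigma_a_other)
f = 0.94 / (0.94 + 0.0316 + 0.0077)
f = 0.95987

0.95987


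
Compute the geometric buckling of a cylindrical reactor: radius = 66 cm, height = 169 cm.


B^2 = (2.405/R)^2 + (pi/H)^2
B^2 = (2.405/66)^2 + (pi/169)^2
B^2 = 0.0016734 /cm^2

0.0016734


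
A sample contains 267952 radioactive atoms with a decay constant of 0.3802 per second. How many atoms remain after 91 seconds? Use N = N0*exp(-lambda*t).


N = N0 * exp(-lambda * t)
N = 267952 * exp(-0.3802 * 91)
N = 2.5249e-10

2.5249e-10


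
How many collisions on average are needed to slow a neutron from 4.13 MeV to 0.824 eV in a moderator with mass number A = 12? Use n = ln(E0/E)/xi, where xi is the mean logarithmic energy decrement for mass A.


xi = 1 + (A-1)^2/(2A)*ln((A-1)/(A+1)) = 0.1577690 (for A = 12)
n = ln(E0/E) / xi
n = ln(4.13e6 / 0.824) / 0.1577690
n = ln(5.012136e+06) / 0.1577690 = 97.785

97.785


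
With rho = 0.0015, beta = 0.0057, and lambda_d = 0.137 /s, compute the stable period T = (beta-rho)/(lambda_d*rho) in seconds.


T = (beta - rho) / (lambda_d * rho)
T = (0.0057 - 0.0015) / (0.137 * 0.0015)
T = 20.438 s

20.438


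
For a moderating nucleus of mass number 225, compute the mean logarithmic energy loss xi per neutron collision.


xi = 1 + (A-1)^2/(2A) * ln((A-1)/(A+1))
xi = 1 + (225-1)^2/(2*225) * ln((225-1)/(225 +1))
xi = 0.0088626

0.0088626


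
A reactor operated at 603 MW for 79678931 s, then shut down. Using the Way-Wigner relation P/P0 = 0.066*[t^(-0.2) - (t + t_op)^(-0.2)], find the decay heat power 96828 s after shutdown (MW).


P/P0 = 0.066 * [t^(-0.2) - (t + t_op)^(-0.2)]
P/P0 = 0.066 * [96828^(-0.2) - (96828 + 79678931)^(-0.2)]
P/P0 = 0.066 * [0.1006468 - 0.02628003] = 0.004908207
P = 603 * 0.004908207 = 2.9596 MW

2.9596


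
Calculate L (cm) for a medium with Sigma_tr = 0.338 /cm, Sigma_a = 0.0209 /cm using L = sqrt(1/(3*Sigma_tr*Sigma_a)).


D = 1 / (3 * Sigma_tr) = 1 / (3 * 0.338) = 0.9861933 cm
L = sqrt(D / Sigma_a)
L = sqrt(0.9861933 / 0.0209)
L = 6.8692 cm

6.8692


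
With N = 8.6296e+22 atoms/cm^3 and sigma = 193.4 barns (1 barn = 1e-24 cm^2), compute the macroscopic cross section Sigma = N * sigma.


Sigma = N * sigma_barns * 1e-24
Sigma = 8.6296e+22 * 193.4 * 1e-24
Sigma = 16.690 /cm

16.690


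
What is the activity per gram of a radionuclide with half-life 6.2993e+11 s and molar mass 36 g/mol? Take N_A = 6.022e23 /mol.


lambda = ln(2) / t_half = ln(2) / 6.2993e+11 = 1.100356e-12 /s
SA = lambda * N_A / M
SA = 1.100356e-12 * 6.022e23 / 36
SA = 1.8407e+10 Bq/g

1.8407e+10


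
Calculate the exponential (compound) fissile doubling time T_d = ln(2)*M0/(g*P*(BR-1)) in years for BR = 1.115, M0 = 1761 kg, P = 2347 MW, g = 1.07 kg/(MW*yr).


Breeding gain G = BR - 1 = 1.115 - 1 = 0.115
Fissile production rate = g * P * G = 1.07 * 2347 * 0.115 = 288.79835 kg/yr
T_d = ln(2) * M0 / (g * P * G)
T_d = ln(2) * 1761 / 288.79835 = 4.2266 yr

4.2266


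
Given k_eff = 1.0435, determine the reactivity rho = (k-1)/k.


rho = (k_eff - 1) / k_eff
rho = (1.0435 - 1) / 1.0435
rho = 0.041687

0.041687


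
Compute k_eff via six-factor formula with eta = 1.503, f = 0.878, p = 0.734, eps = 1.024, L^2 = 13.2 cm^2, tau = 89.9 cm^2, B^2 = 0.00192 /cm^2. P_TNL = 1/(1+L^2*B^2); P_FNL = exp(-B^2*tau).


k_inf = eta*f*p*eps = 1.503*0.878*0.734*1.024 = 0.9918580
P_TNL = 1/(1 + L^2*B^2) = 1/(1 + 13.2*0.00192) = 0.9752824
P_FNL = exp(-B^2*tau) = exp(-0.00192*89.9) = 0.8414674
k_eff = k_inf * P_TNL * P_FNL = 0.9918580 * 0.9752824 * 0.8414674
k_eff = 0.81399

0.81399


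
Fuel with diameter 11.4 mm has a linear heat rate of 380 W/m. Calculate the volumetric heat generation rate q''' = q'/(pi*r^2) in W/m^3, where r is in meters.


r = D / 2 / 1000 = 11.4 / 2 / 1000 = 0.0057 m
q''' = q' / (pi * r^2)
q''' = 380 / (pi * 0.0057^2)
q''' = 3.7229e+06 W/m^3

3.7229e+06


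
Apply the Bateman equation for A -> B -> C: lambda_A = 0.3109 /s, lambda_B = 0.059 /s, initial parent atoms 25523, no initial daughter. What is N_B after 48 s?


N_B(t) = lambda_A * N_A0 / (lambda_B - lambda_A) * [exp(-lambda_A*t) - exp(-lambda_B*t)]
exp(-0.3109*48) = 3.303213e-07; exp(-0.059*48) = 0.05889495
N_B = 0.3109 * 25523 / (0.059 - 0.3109) * (3.303213e-07 - 0.05889495)
N_B = 1855.2

1855.2


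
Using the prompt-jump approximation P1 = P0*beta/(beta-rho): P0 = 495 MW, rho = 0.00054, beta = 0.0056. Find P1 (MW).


P1/P0 = beta / (beta - rho)
P1/P0 = 0.0056 / (0.0056 - 0.00054) = 1.106719
P1 = 495 * 1.106719 = 547.83 MW

547.83


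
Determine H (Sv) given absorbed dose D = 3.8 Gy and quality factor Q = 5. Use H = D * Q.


H = D * Q
H = 3.8 * 5
H = 19.000 Sv

19.000


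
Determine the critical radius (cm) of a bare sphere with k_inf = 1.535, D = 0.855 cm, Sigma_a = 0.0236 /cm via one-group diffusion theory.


L^2 = D / Sigma_a = 0.855 / 0.0236 = 36.22881 cm^2
B_m^2 = (k_inf - 1) / L^2 = (1.535 - 1) / 36.22881 = 0.01476725 /cm^2
For a bare sphere: B_g = pi/R, so R_c = pi / sqrt(B_m^2)
R_c = pi / sqrt(0.01476725) = 25.852 cm

25.852


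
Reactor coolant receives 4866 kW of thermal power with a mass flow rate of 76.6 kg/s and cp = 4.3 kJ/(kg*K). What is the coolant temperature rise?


dT = Q / (m_dot * cp)
dT = 4866 / (76.6 * 4.3)
dT = 14.773 C

14.773


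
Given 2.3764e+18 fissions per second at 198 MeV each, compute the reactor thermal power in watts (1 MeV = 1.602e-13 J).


P = fission_rate * E_MeV * 1.602e-13
P = 2.3764e+18 * 198 * 1.602e-13
P = 7.5378e+07 W

7.5378e+07


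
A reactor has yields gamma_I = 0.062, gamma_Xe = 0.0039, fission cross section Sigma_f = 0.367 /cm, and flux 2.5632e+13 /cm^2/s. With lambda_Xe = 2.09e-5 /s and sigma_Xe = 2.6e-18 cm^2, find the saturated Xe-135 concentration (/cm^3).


Xe_eq = (gamma_I + gamma_Xe) * Sigma_f * phi / (lambda_Xe + sigma_Xe * phi)
Numerator = (0.062 + 0.0039) * 0.367 * 2.5632e+13 = 6.199176e+11
Denominator = 2.09e-5 + 2.6e-18 * 2.5632e+13 = 8.754320e-05
Xe_eq = 6.199176e+11 / 8.754320e-05 = 7.0813e+15 /cm^3

7.0813e+15


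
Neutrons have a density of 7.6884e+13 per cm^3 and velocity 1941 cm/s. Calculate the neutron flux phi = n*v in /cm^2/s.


phi = n * v
phi = 7.6884e+13 * 1941
phi = 1.4923e+17 /cm^2/s

1.4923e+17


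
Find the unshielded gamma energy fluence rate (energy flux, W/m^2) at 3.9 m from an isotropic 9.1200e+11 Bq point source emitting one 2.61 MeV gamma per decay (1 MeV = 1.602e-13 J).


psi = A * E * 1.602e-13 / (4*pi*r^2)
psi = 9.1200e+11 * 2.61 * 1.602e-13 / (4*pi*3.9^2)
psi = 0.0019951 W/m^2

0.0019951


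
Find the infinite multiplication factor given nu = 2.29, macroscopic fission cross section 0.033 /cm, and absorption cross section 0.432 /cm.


k_inf = nu * Sigma_f / Sigma_a
k_inf = 2.29 * 0.033 / 0.432
k_inf = 0.17493

0.17493


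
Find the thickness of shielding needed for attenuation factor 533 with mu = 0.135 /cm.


x = ln(factor) / mu
x = ln(533) / 0.135
x = 46.508 cm

46.508


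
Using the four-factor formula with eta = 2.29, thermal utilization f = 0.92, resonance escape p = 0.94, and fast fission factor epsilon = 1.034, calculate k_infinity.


k_inf = eta * f * p * epsilon
k_inf = 2.29 * 0.92 * 0.94 * 1.034
k_inf = 2.0477

2.0477


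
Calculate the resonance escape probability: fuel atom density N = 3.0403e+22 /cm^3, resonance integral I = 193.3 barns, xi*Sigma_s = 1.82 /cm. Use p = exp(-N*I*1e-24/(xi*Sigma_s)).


p = exp(-N * I * 1e-24 / (xi*Sigma_s))
p = exp(-3.0403e+22 * 193.3 * 1e-24 / 1.82)
p = 0.039594

0.039594


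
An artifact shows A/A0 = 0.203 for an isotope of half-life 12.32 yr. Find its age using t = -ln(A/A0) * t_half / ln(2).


lambda = ln(2) / t_half = ln(2) / 12.32 = 0.05626195 /yr
t = -ln(A/A0) / lambda
t = -ln(0.203) / 0.05626195
t = 28.342 yr

28.342


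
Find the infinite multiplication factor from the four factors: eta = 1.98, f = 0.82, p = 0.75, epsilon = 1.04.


k_inf = eta * f * p * epsilon
k_inf = 1.98 * 0.82 * 0.75 * 1.04
k_inf = 1.2664

1.2664


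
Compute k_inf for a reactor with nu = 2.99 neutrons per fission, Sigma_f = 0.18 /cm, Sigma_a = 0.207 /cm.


k_inf = nu * Sigma_f / Sigma_a
k_inf = 2.99 * 0.18 / 0.207
k_inf = 2.6000

2.6000


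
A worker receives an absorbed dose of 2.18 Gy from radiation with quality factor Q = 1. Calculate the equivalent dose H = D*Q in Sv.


H = D * Q
H = 2.18 * 1
H = 2.1800 Sv

2.1800


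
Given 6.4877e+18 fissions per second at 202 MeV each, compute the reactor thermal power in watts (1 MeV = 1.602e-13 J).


P = fission_rate * E_MeV * 1.602e-13
P = 6.4877e+18 * 202 * 1.602e-13
P = 2.0994e+08 W

2.0994e+08


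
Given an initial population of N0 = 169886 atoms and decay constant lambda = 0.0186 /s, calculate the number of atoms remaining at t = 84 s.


N = N0 * exp(-lambda * t)
N = 169886 * exp(-0.0186 * 84)
N = 35614

35614


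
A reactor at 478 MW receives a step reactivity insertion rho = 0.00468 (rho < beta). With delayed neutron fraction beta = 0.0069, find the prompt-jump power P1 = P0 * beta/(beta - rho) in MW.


P1/P0 = beta / (beta - rho)
P1/P0 = 0.0069 / (0.0069 - 0.00468) = 3.108108
P1 = 478 * 3.108108 = 1485.7 MW

1485.7


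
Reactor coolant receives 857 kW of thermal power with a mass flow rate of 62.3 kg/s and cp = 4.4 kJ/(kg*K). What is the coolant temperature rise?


dT = Q / (m_dot * cp)
dT = 857 / (62.3 * 4.4)
dT = 3.1264 C

3.1264


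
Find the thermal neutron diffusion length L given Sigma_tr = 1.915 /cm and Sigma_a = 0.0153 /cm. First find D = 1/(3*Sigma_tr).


D = 1 / (3 * Sigma_tr) = 1 / (3 * 1.915) = 0.1740644 cm
L = sqrt(D / Sigma_a)
L = sqrt(0.1740644 / 0.0153)
L = 3.3729 cm

3.3729


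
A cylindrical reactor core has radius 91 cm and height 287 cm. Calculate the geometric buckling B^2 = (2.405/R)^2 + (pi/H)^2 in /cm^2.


B^2 = (2.405/R)^2 + (pi/H)^2
B^2 = (2.405/91)^2 + (pi/287)^2
B^2 = 8.1829e-04 /cm^2

8.1829e-04


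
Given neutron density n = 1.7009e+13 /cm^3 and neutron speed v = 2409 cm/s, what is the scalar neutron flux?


phi = n * v
phi = 1.7009e+13 * 2409
phi = 4.0975e+16 /cm^2/s

4.0975e+16


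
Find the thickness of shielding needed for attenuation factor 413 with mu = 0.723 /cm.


x = ln(factor) / mu
x = ln(413) / 0.723
x = 8.3312 cm

8.3312


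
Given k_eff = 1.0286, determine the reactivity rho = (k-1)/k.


rho = (k_eff - 1) / k_eff
rho = (1.0286 - 1) / 1.0286
rho = 0.027805

0.027805


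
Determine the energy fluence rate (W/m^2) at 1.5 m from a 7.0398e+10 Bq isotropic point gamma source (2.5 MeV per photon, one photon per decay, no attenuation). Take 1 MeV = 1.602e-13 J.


psi = A * E * 1.602e-13 / (4*pi*r^2)
psi = 7.0398e+10 * 2.5 * 1.602e-13 / (4*pi*1.5^2)
psi = 9.9717e-04 W/m^2

9.9717e-04


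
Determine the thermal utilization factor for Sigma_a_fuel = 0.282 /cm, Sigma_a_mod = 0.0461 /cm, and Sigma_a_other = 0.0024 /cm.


f = Sigma_a_fuel / (Sigma_a_fuel + Sigma_a_mod + Sigma_a_other)
f = 0.282 / (0.282 + 0.0461 + 0.0024)
f = 0.85325

0.85325


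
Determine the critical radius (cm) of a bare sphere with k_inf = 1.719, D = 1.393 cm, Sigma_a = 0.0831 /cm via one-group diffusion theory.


L^2 = D / Sigma_a = 1.393 / 0.0831 = 16.76294 cm^2
B_m^2 = (k_inf - 1) / L^2 = (1.719 - 1) / 16.76294 = 0.04289224 /cm^2
For a bare sphere: B_g = pi/R, so R_c = pi / sqrt(B_m^2)
R_c = pi / sqrt(0.04289224) = 15.169 cm

15.169


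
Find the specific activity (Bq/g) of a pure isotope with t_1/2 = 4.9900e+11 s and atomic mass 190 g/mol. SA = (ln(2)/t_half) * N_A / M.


lambda = ln(2) / t_half = ln(2) / 4.9900e+11 = 1.389073e-12 /s
SA = lambda * N_A / M
SA = 1.389073e-12 * 6.022e23 / 190
SA = 4.4026e+09 Bq/g

4.4026e+09


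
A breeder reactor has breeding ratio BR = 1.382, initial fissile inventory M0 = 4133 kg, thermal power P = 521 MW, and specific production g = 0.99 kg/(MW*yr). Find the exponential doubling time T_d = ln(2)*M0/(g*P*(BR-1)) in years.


Breeding gain G = BR - 1 = 1.382 - 1 = 0.382
Fissile production rate = g * P * G = 0.99 * 521 * 0.382 = 197.03178 kg/yr
T_d = ln(2) * M0 / (g * P * G)
T_d = ln(2) * 4133 / 197.03178 = 14.540 yr

14.540


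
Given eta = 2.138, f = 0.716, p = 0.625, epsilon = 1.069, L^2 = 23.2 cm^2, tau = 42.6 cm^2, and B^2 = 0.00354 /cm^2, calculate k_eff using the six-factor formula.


k_inf = eta*f*p*eps = 2.138*0.716*0.625*1.069 = 1.022771
P_TNL = 1/(1 + L^2*B^2) = 1/(1 + 23.2*0.00354) = 0.9241051
P_FNL = exp(-B^2*tau) = exp(-0.00354*42.6) = 0.8600162
k_eff = k_inf * P_TNL * P_FNL = 1.022771 * 0.9241051 * 0.8600162
k_eff = 0.81284

0.81284


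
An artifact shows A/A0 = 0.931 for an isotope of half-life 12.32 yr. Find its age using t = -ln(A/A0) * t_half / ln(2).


lambda = ln(2) / t_half = ln(2) / 12.32 = 0.05626195 /yr
t = -ln(A/A0) / lambda
t = -ln(0.931) / 0.05626195
t = 1.2708 yr

1.2708


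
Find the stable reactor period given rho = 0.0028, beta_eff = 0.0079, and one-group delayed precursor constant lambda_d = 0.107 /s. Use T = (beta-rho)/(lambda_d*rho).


T = (beta - rho) / (lambda_d * rho)
T = (0.0079 - 0.0028) / (0.107 * 0.0028)
T = 17.023 s

17.023


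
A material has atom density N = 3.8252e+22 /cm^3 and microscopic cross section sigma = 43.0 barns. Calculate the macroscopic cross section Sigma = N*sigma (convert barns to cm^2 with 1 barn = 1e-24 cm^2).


Sigma = N * sigma_barns * 1e-24
Sigma = 3.8252e+22 * 43.0 * 1e-24
Sigma = 1.6448 /cm

1.6448


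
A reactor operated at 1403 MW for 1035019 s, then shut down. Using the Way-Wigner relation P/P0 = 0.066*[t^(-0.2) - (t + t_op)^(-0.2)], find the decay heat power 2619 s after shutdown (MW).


P/P0 = 0.066 * [t^(-0.2) - (t + t_op)^(-0.2)]
P/P0 = 0.066 * [2619^(-0.2) - (2619 + 1035019)^(-0.2)]
P/P0 = 0.066 * [0.2071920 - 0.06263121] = 0.009541012
P = 1403 * 0.009541012 = 13.386 MW

13.386


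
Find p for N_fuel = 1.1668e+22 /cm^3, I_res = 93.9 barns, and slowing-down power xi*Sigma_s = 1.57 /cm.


p = exp(-N * I * 1e-24 / (xi*Sigma_s))
p = exp(-1.1668e+22 * 93.9 * 1e-24 / 1.57)
p = 0.49765

0.49765


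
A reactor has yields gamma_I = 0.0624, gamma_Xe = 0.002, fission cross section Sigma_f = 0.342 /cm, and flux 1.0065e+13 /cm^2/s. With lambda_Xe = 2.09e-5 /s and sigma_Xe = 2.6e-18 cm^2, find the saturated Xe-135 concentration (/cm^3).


Xe_eq = (gamma_I + gamma_Xe) * Sigma_f * phi / (lambda_Xe + sigma_Xe * phi)
Numerator = (0.0624 + 0.002) * 0.342 * 1.0065e+13 = 2.216796e+11
Denominator = 2.09e-5 + 2.6e-18 * 1.0065e+13 = 4.706900e-05
Xe_eq = 2.216796e+11 / 4.706900e-05 = 4.7097e+15 /cm^3

4.7097e+15


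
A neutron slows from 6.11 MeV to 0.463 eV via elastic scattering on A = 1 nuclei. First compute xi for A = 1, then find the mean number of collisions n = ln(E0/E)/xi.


xi = 1 + (A-1)^2/(2A)*ln((A-1)/(A+1)) = 1 (for A = 1)
n = ln(E0/E) / xi
n = ln(6.11e6 / 0.463) / 1
n = ln(1.319654e+07) / 1 = 16.395

16.395


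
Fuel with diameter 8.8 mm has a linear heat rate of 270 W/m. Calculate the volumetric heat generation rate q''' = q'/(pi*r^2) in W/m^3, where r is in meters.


r = D / 2 / 1000 = 8.8 / 2 / 1000 = 0.0044 m
q''' = q' / (pi * r^2)
q''' = 270 / (pi * 0.0044^2)
q''' = 4.4392e+06 W/m^3

4.4392e+06


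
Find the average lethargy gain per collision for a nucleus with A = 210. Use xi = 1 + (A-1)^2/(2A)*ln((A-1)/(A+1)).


xi = 1 + (A-1)^2/(2A) * ln((A-1)/(A+1))
xi = 1 + (210-1)^2/(2*210) * ln((210-1)/(210 +1))
xi = 0.0094936

0.0094936


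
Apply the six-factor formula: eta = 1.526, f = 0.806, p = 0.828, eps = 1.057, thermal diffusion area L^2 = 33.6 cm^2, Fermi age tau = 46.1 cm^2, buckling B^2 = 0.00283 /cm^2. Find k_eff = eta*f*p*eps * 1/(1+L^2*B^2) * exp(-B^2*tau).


k_inf = eta*f*p*eps = 1.526*0.806*0.828*1.057 = 1.076453
P_TNL = 1/(1 + L^2*B^2) = 1/(1 + 33.6*0.00283) = 0.9131686
P_FNL = exp(-B^2*tau) = exp(-0.00283*46.1) = 0.8776890
k_eff = k_inf * P_TNL * P_FNL = 1.076453 * 0.9131686 * 0.8776890
k_eff = 0.86275

0.86275


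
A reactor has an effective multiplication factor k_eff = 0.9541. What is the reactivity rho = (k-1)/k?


rho = (k_eff - 1) / k_eff
rho = (0.9541 - 1) / 0.9541
rho = -0.048108

-0.048108


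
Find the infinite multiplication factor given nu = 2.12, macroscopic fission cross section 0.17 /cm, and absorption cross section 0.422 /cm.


k_inf = nu * Sigma_f / Sigma_a
k_inf = 2.12 * 0.17 / 0.422
k_inf = 0.85403

0.85403


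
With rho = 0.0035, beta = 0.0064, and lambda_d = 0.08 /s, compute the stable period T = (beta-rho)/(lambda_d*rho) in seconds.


T = (beta - rho) / (lambda_d * rho)
T = (0.0064 - 0.0035) / (0.08 * 0.0035)
T = 10.357 s

10.357


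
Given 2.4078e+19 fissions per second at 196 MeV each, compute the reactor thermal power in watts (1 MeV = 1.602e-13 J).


P = fission_rate * E_MeV * 1.602e-13
P = 2.4078e+19 * 196 * 1.602e-13
P = 7.5603e+08 W

7.5603e+08


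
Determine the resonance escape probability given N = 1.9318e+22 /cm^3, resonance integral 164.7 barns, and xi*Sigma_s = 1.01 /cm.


p = exp(-N * I * 1e-24 / (xi*Sigma_s))
p = exp(-1.9318e+22 * 164.7 * 1e-24 / 1.01)
p = 0.042845

0.042845


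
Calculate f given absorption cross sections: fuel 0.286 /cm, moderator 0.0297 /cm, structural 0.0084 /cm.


f = Sigma_a_fuel / (Sigma_a_fuel + Sigma_a_mod + Sigma_a_other)
f = 0.286 / (0.286 + 0.0297 + 0.0084)
f = 0.88244

0.88244


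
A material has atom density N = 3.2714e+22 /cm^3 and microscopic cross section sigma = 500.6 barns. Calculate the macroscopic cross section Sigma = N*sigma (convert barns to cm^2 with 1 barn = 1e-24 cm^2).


Sigma = N * sigma_barns * 1e-24
Sigma = 3.2714e+22 * 500.6 * 1e-24
Sigma = 16.377 /cm

16.377


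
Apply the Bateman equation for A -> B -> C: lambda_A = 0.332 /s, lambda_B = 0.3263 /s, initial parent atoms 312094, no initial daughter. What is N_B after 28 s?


N_B(t) = lambda_A * N_A0 / (lambda_B - lambda_A) * [exp(-lambda_A*t) - exp(-lambda_B*t)]
exp(-0.332*28) = 9.179066e-05; exp(-0.3263*28) = 1.076743e-04
N_B = 0.332 * 312094 / (0.3263 - 0.332) * (9.179066e-05 - 1.076743e-04)
N_B = 288.73

288.73


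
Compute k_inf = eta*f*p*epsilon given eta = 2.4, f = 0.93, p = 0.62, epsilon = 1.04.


k_inf = eta * f * p * epsilon
k_inf = 2.4 * 0.93 * 0.62 * 1.04
k_inf = 1.4392

1.4392


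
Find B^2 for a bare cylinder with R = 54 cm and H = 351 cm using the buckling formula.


B^2 = (2.405/R)^2 + (pi/H)^2
B^2 = (2.405/54)^2 + (pi/351)^2
B^2 = 0.0020637 /cm^2

0.0020637


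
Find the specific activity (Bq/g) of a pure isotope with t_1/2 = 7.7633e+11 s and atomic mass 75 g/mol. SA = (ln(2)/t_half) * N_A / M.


lambda = ln(2) / t_half = ln(2) / 7.7633e+11 = 8.928512e-13 /s
SA = lambda * N_A / M
SA = 8.928512e-13 * 6.022e23 / 75
SA = 7.1690e+09 Bq/g

7.1690e+09


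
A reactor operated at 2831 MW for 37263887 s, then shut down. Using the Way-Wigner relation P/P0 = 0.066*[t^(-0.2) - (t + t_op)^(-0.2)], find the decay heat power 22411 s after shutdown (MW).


P/P0 = 0.066 * [t^(-0.2) - (t + t_op)^(-0.2)]
P/P0 = 0.066 * [22411^(-0.2) - (22411 + 37263887)^(-0.2)]
P/P0 = 0.066 * [0.1348676 - 0.03059780] = 0.006881807
P = 2831 * 0.006881807 = 19.482 MW

19.482


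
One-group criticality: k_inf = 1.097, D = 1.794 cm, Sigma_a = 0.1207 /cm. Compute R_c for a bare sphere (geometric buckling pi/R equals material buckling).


L^2 = D / Sigma_a = 1.794 / 0.1207 = 14.86330 cm^2
B_m^2 = (k_inf - 1) / L^2 = (1.097 - 1) / 14.86330 = 0.006526142 /cm^2
For a bare sphere: B_g = pi/R, so R_c = pi / sqrt(B_m^2)
R_c = pi / sqrt(0.006526142) = 38.889 cm

38.889


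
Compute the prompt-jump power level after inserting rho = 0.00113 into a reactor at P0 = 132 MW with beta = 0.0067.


P1/P0 = beta / (beta - rho)
P1/P0 = 0.0067 / (0.0067 - 0.00113) = 1.202873
P1 = 132 * 1.202873 = 158.78 MW

158.78


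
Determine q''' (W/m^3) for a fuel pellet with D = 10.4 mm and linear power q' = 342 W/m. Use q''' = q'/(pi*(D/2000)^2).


r = D / 2 / 1000 = 10.4 / 2 / 1000 = 0.0052 m
q''' = q' / (pi * r^2)
q''' = 342 / (pi * 0.0052^2)
q''' = 4.0260e+06 W/m^3

4.0260e+06


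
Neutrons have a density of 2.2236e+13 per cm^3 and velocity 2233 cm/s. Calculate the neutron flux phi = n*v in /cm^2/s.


phi = n * v
phi = 2.2236e+13 * 2233
phi = 4.9653e+16 /cm^2/s

4.9653e+16


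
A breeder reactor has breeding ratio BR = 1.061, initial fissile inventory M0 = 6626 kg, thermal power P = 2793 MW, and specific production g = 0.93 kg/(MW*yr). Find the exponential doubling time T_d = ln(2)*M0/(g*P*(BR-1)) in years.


Breeding gain G = BR - 1 = 1.061 - 1 = 0.061
Fissile production rate = g * P * G = 0.93 * 2793 * 0.061 = 158.44689 kg/yr
T_d = ln(2) * M0 / (g * P * G)
T_d = ln(2) * 6626 / 158.44689 = 28.986 yr

28.986


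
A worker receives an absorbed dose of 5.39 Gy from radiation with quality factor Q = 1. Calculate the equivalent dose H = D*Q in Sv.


H = D * Q
H = 5.39 * 1
H = 5.3900 Sv

5.3900


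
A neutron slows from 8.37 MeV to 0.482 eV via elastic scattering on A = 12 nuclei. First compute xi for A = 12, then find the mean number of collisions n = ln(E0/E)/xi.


xi = 1 + (A-1)^2/(2A)*ln((A-1)/(A+1)) = 0.1577690 (for A = 12)
n = ln(E0/E) / xi
n = ln(8.37e6 / 0.482) / 0.1577690
n = ln(1.736515e+07) / 0.1577690 = 105.66

105.66


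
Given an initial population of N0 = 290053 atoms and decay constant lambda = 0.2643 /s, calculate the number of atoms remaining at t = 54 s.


N = N0 * exp(-lambda * t)
N = 290053 * exp(-0.2643 * 54)
N = 0.18371

0.18371


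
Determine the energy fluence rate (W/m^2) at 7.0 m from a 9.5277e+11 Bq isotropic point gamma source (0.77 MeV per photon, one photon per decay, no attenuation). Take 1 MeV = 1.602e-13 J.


psi = A * E * 1.602e-13 / (4*pi*r^2)
psi = 9.5277e+11 * 0.77 * 1.602e-13 / (4*pi*7.0^2)
psi = 1.9087e-04 W/m^2

1.9087e-04


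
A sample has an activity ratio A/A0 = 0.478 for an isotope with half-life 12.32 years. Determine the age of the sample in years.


lambda = ln(2) / t_half = ln(2) / 12.32 = 0.05626195 /yr
t = -ln(A/A0) / lambda
t = -ln(0.478) / 0.05626195
t = 13.120 yr

13.120


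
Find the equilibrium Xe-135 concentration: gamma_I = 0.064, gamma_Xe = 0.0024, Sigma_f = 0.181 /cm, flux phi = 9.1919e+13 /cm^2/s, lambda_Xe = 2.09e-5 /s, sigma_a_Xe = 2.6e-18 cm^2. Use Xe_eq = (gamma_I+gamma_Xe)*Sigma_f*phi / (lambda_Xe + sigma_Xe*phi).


Xe_eq = (gamma_I + gamma_Xe) * Sigma_f * phi / (lambda_Xe + sigma_Xe * phi)
Numerator = (0.064 + 0.0024) * 0.181 * 9.1919e+13 = 1.104719e+12
Denominator = 2.09e-5 + 2.6e-18 * 9.1919e+13 = 2.598894e-04
Xe_eq = 1.104719e+12 / 2.598894e-04 = 4.2507e+15 /cm^3

4.2507e+15


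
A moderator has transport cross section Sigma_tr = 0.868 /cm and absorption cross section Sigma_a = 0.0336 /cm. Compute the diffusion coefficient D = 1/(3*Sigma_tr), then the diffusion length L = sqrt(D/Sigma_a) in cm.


D = 1 / (3 * Sigma_tr) = 1 / (3 * 0.868) = 0.3840246 cm
L = sqrt(D / Sigma_a)
L = sqrt(0.3840246 / 0.0336)
L = 3.3807 cm

3.3807


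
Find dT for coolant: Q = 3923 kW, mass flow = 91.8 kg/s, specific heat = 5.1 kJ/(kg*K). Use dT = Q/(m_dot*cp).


dT = Q / (m_dot * cp)
dT = 3923 / (91.8 * 5.1)
dT = 8.3793 C

8.3793


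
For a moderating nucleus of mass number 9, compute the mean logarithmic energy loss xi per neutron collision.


xi = 1 + (A-1)^2/(2A) * ln((A-1)/(A+1))
xi = 1 + (9-1)^2/(2*9) * ln((9-1)/(9 +1))
xi = 0.20660

0.20660


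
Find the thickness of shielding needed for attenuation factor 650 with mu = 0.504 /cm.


x = ln(factor) / mu
x = ln(650) / 0.504
x = 12.851 cm

12.851


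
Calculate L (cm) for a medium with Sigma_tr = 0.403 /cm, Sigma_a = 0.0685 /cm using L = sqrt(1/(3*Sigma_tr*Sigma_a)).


D = 1 / (3 * Sigma_tr) = 1 / (3 * 0.403) = 0.8271299 cm
L = sqrt(D / Sigma_a)
L = sqrt(0.8271299 / 0.0685)
L = 3.4749 cm

3.4749


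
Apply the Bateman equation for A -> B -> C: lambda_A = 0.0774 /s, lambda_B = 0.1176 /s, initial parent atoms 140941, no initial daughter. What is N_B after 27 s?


N_B(t) = lambda_A * N_A0 / (lambda_B - lambda_A) * [exp(-lambda_A*t) - exp(-lambda_B*t)]
exp(-0.0774*27) = 0.1237119; exp(-0.1176*27) = 0.04178575
N_B = 0.0774 * 140941 / (0.1176 - 0.0774) * (0.1237119 - 0.04178575)
N_B = 22232

22232


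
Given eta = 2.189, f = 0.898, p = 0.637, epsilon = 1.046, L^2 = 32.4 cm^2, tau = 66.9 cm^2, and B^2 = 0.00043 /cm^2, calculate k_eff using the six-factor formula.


k_inf = eta*f*p*eps = 2.189*0.898*0.637*1.046 = 1.309765
P_TNL = 1/(1 + L^2*B^2) = 1/(1 + 32.4*0.00043) = 0.9862594
P_FNL = exp(-B^2*tau) = exp(-0.00043*66.9) = 0.9716428
k_eff = k_inf * P_TNL * P_FNL = 1.309765 * 0.9862594 * 0.9716428
k_eff = 1.2551

1.2551


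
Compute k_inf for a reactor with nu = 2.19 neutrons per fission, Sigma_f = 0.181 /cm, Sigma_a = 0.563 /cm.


k_inf = nu * Sigma_f / Sigma_a
k_inf = 2.19 * 0.181 / 0.563
k_inf = 0.70407

0.70407


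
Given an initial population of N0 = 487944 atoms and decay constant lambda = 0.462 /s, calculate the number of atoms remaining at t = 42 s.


N = N0 * exp(-lambda * t)
N = 487944 * exp(-0.462 * 42)
N = 0.0018252

0.0018252


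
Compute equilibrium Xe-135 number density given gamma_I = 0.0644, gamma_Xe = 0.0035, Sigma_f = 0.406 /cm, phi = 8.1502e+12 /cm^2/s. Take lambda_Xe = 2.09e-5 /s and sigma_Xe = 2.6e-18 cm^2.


Xe_eq = (gamma_I + gamma_Xe) * Sigma_f * phi / (lambda_Xe + sigma_Xe * phi)
Numerator = (0.0644 + 0.0035) * 0.406 * 8.1502e+12 = 2.246798e+11
Denominator = 2.09e-5 + 2.6e-18 * 8.1502e+12 = 4.209052e-05
Xe_eq = 2.246798e+11 / 4.209052e-05 = 5.3380e+15 /cm^3

5.3380e+15


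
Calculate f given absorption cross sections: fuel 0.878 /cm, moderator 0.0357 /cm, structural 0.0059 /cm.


f = Sigma_a_fuel / (Sigma_a_fuel + Sigma_a_mod + Sigma_a_other)
f = 0.878 / (0.878 + 0.0357 + 0.0059)
f = 0.95476

0.95476


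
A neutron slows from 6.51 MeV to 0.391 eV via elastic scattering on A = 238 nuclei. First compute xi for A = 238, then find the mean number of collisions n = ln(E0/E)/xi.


xi = 1 + (A-1)^2/(2A)*ln((A-1)/(A+1)) = 0.008379872 (for A = 238)
n = ln(E0/E) / xi
n = ln(6.51e6 / 0.391) / 0.008379872
n = ln(1.664962e+07) / 0.008379872 = 1984.3

1984.3


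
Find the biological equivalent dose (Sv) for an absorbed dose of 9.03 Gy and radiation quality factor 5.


H = D * Q
H = 9.03 * 5
H = 45.150 Sv

45.150


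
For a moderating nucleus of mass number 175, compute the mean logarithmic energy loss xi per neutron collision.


xi = 1 + (A-1)^2/(2A) * ln((A-1)/(A+1))
xi = 1 + (175-1)^2/(2*175) * ln((175-1)/(175 +1))
xi = 0.011385

0.011385


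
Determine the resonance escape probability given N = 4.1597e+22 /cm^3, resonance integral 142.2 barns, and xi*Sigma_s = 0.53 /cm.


p = exp(-N * I * 1e-24 / (xi*Sigma_s))
p = exp(-4.1597e+22 * 142.2 * 1e-24 / 0.53)
p = 1.4224e-05

1.4224e-05


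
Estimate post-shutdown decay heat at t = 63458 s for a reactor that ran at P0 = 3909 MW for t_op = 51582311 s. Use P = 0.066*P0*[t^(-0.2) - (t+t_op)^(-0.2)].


P/P0 = 0.066 * [t^(-0.2) - (t + t_op)^(-0.2)]
P/P0 = 0.066 * [63458^(-0.2) - (63458 + 51582311)^(-0.2)]
P/P0 = 0.066 * [0.1095223 - 0.02866771] = 0.005336403
P = 3909 * 0.005336403 = 20.860 MW

20.860


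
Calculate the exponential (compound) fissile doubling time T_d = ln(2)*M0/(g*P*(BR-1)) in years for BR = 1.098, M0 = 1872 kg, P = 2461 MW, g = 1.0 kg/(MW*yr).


Breeding gain G = BR - 1 = 1.098 - 1 = 0.098
Fissile production rate = g * P * G = 1.0 * 2461 * 0.098 = 241.178 kg/yr
T_d = ln(2) * M0 / (g * P * G)
T_d = ln(2) * 1872 / 241.178 = 5.3801 yr

5.3801
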